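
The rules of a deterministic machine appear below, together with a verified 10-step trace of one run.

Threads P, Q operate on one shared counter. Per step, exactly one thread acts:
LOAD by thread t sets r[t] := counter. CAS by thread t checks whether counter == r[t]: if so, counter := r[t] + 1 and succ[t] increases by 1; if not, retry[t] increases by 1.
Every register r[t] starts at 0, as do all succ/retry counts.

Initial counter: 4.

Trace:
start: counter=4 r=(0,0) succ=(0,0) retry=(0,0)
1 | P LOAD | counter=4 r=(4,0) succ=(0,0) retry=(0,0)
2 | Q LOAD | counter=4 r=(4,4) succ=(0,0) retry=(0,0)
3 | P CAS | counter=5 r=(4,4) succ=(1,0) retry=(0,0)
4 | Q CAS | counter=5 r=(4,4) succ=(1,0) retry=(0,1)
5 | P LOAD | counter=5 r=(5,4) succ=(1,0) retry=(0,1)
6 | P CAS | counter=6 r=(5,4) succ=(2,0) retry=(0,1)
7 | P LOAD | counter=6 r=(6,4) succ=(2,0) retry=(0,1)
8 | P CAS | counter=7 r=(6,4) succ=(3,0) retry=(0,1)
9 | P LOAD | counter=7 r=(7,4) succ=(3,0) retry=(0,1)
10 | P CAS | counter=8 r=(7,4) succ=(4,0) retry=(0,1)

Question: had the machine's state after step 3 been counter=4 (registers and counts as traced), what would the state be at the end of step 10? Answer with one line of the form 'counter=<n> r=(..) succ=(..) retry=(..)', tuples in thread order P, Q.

counter=8 r=(7,4) succ=(4,1) retry=(0,0)

state after step 3 := counter=4 r=(4,4) succ=(1,0) retry=(0,0)
4 | Q CAS | counter=5 r=(4,4) succ=(1,1) retry=(0,0)
5 | P LOAD | counter=5 r=(5,4) succ=(1,1) retry=(0,0)
6 | P CAS | counter=6 r=(5,4) succ=(2,1) retry=(0,0)
7 | P LOAD | counter=6 r=(6,4) succ=(2,1) retry=(0,0)
8 | P CAS | counter=7 r=(6,4) succ=(3,1) retry=(0,0)
9 | P LOAD | counter=7 r=(7,4) succ=(3,1) retry=(0,0)
10 | P CAS | counter=8 r=(7,4) succ=(4,1) retry=(0,0)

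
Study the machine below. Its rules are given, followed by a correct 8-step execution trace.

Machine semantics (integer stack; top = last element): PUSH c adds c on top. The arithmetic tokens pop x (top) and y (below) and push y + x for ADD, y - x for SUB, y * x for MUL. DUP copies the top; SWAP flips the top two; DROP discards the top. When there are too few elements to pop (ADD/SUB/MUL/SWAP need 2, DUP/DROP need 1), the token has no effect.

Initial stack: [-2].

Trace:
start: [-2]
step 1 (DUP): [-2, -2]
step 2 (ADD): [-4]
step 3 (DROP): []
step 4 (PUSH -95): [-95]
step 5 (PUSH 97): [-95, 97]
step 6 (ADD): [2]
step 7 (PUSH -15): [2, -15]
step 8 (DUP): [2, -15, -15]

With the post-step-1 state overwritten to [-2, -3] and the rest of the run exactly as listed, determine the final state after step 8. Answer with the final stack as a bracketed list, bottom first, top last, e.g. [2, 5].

[2, -15, -15]

state after step 1 := [-2, -3]
step 2 (ADD): [-5]
step 3 (DROP): []
step 4 (PUSH -95): [-95]
step 5 (PUSH 97): [-95, 97]
step 6 (ADD): [2]
step 7 (PUSH -15): [2, -15]
step 8 (DUP): [2, -15, -15]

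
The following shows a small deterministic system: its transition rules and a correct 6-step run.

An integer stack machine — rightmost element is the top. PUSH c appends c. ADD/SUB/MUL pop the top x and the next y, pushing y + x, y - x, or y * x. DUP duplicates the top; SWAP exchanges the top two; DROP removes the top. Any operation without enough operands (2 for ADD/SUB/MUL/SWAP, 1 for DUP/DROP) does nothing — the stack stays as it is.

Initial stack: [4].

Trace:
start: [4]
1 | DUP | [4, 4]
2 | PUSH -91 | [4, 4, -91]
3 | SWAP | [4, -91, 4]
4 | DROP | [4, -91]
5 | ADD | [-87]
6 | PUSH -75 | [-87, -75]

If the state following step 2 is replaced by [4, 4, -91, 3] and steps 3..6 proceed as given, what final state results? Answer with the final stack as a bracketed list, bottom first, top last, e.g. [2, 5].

[4, 7, -75]

state after step 2 := [4, 4, -91, 3]
3 | SWAP | [4, 4, 3, -91]
4 | DROP | [4, 4, 3]
5 | ADD | [4, 7]
6 | PUSH -75 | [4, 7, -75]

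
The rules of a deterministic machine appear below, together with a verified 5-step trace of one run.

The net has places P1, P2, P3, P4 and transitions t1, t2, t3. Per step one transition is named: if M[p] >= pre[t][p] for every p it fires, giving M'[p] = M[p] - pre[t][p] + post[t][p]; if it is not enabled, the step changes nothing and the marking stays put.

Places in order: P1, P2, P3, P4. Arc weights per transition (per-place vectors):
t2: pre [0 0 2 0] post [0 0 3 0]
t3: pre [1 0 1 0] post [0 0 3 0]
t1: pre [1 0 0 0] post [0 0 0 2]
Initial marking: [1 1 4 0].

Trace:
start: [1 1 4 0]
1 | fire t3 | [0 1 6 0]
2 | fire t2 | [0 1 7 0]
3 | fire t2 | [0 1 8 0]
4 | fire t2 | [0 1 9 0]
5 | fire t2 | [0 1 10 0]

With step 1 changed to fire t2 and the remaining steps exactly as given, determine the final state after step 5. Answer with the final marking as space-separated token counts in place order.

1 1 9 0

(re-executing from step 1 with the substitution; state before step 1: [1 1 4 0])
1 | fire t2 | [1 1 5 0]
2 | fire t2 | [1 1 6 0]
3 | fire t2 | [1 1 7 0]
4 | fire t2 | [1 1 8 0]
5 | fire t2 | [1 1 9 0]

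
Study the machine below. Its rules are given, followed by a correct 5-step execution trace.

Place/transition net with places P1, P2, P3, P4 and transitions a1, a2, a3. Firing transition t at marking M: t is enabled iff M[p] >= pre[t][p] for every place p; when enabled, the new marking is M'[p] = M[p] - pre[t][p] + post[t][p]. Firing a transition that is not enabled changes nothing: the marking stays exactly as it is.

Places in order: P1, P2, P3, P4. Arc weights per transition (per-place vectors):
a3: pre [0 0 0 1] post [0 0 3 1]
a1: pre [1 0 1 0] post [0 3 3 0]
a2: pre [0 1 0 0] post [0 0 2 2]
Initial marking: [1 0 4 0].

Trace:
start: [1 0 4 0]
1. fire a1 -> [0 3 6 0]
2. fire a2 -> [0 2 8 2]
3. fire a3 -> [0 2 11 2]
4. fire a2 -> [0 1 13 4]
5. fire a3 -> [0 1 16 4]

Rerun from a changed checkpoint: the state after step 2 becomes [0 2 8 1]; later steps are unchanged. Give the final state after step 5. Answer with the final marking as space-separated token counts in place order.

state after step 2 := [0 2 8 1]
3. fire a3 -> [0 2 11 1]
4. fire a2 -> [0 1 13 3]
5. fire a3 -> [0 1 16 3]

0 1 16 3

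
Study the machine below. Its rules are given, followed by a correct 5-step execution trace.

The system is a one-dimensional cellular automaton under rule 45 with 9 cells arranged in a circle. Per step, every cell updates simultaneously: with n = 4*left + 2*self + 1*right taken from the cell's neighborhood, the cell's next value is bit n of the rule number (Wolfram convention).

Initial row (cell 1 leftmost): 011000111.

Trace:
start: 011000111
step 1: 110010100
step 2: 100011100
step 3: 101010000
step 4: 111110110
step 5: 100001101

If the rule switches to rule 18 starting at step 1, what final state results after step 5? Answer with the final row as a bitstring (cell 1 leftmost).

010000010

(re-executing steps 1..5 under rule 18; state before step 1: 011000111)
step 1: 000101000
step 2: 001000100
step 3: 010101010
step 4: 100000001
step 5: 010000010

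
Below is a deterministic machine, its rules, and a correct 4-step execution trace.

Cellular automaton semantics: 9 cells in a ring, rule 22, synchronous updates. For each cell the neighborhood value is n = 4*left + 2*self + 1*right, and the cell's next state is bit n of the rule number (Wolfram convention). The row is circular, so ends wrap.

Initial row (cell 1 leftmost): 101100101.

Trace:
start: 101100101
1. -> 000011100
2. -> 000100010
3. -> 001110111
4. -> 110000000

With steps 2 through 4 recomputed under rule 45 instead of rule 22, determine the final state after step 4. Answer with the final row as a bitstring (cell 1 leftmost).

010101111

(re-executing steps 2..4 under rule 45; state before step 2: 000011100)
2. -> 111010001
3. -> 000110101
4. -> 010101111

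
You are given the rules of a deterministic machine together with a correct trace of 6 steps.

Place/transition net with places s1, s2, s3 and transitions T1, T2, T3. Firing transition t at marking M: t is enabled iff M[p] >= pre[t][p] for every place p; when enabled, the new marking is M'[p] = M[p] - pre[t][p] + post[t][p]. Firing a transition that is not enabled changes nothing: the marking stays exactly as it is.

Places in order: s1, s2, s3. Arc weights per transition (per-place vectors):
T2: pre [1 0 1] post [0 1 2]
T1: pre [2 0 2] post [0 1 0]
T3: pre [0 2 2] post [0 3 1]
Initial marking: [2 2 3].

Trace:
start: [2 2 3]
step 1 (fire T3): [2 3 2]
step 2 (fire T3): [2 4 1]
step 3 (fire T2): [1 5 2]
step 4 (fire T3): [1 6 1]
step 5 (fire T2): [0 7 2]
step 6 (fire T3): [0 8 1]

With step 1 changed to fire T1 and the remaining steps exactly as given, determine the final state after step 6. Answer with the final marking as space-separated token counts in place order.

0 3 1

(re-executing from step 1 with the substitution; state before step 1: [2 2 3])
step 1 (fire T1): [0 3 1]
step 2 (fire T3): [0 3 1]
step 3 (fire T2): [0 3 1]
step 4 (fire T3): [0 3 1]
step 5 (fire T2): [0 3 1]
step 6 (fire T3): [0 3 1]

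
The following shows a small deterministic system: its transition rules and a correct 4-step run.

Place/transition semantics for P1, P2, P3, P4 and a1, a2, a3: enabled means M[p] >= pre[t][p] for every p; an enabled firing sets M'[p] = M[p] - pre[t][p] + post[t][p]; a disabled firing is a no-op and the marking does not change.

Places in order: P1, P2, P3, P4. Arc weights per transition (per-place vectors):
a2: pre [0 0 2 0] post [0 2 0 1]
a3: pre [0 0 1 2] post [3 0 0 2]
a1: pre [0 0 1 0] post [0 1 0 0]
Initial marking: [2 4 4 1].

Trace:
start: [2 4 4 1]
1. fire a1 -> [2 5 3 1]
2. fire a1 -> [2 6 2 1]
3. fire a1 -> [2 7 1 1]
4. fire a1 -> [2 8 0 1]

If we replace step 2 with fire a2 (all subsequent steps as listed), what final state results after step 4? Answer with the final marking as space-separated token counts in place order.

(re-executing from step 2 with the substitution; state before step 2: [2 5 3 1])
2. fire a2 -> [2 7 1 2]
3. fire a1 -> [2 8 0 2]
4. fire a1 -> [2 8 0 2]

2 8 0 2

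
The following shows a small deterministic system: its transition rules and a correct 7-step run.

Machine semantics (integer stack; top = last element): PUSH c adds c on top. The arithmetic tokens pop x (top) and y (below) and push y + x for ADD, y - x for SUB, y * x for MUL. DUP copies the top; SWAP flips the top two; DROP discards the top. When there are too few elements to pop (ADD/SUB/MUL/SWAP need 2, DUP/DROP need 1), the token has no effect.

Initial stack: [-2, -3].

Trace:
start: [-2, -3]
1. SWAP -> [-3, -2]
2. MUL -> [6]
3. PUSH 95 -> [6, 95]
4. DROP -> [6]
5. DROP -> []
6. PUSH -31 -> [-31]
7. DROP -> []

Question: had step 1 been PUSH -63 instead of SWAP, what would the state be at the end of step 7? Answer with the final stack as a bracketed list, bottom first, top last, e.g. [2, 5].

[-2]

(re-executing from step 1 with the substitution; state before step 1: [-2, -3])
1. PUSH -63 -> [-2, -3, -63]
2. MUL -> [-2, 189]
3. PUSH 95 -> [-2, 189, 95]
4. DROP -> [-2, 189]
5. DROP -> [-2]
6. PUSH -31 -> [-2, -31]
7. DROP -> [-2]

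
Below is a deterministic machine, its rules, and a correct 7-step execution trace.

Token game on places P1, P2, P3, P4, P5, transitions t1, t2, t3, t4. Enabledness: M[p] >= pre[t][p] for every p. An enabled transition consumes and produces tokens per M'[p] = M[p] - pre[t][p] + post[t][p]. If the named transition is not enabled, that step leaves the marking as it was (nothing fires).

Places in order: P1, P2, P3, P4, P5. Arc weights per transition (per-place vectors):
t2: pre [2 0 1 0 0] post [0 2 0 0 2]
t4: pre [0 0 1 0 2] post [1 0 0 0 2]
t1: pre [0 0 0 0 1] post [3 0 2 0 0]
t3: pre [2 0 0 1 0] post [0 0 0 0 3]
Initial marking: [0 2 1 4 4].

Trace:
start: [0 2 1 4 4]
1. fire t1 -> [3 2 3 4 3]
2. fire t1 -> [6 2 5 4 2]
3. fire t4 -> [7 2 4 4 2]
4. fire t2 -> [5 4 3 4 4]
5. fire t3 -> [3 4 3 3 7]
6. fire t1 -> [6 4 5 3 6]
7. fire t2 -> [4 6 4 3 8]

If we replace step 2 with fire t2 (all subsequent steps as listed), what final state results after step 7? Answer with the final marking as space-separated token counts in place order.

(re-executing from step 2 with the substitution; state before step 2: [3 2 3 4 3])
2. fire t2 -> [1 4 2 4 5]
3. fire t4 -> [2 4 1 4 5]
4. fire t2 -> [0 6 0 4 7]
5. fire t3 -> [0 6 0 4 7]
6. fire t1 -> [3 6 2 4 6]
7. fire t2 -> [1 8 1 4 8]

1 8 1 4 8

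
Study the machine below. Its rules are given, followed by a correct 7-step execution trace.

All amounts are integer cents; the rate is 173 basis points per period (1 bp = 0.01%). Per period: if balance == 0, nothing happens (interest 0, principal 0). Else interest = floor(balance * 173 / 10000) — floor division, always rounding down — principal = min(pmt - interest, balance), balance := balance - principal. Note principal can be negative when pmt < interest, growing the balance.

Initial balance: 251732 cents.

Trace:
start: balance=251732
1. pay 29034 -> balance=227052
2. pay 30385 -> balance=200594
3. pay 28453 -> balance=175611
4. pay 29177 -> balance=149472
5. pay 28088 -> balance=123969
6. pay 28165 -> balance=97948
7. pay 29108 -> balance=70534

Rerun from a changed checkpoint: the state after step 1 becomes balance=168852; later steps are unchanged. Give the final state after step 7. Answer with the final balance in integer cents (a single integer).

6027

state after step 1 := balance=168852
2. pay 30385 -> balance=141388
3. pay 28453 -> balance=115381
4. pay 29177 -> balance=88200
5. pay 28088 -> balance=61637
6. pay 28165 -> balance=34538
7. pay 29108 -> balance=6027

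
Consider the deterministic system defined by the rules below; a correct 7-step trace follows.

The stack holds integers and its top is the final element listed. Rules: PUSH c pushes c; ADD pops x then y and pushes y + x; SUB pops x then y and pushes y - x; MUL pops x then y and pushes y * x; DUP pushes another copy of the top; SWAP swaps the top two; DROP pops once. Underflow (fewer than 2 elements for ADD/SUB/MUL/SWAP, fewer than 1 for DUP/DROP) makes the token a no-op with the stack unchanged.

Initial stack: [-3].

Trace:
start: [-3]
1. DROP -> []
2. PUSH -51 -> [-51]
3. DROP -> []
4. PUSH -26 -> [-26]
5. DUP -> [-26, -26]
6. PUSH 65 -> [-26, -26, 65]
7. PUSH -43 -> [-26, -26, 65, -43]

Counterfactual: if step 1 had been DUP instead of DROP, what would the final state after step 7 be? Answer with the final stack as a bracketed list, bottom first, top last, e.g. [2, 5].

[-3, -3, -26, -26, 65, -43]

(re-executing from step 1 with the substitution; state before step 1: [-3])
1. DUP -> [-3, -3]
2. PUSH -51 -> [-3, -3, -51]
3. DROP -> [-3, -3]
4. PUSH -26 -> [-3, -3, -26]
5. DUP -> [-3, -3, -26, -26]
6. PUSH 65 -> [-3, -3, -26, -26, 65]
7. PUSH -43 -> [-3, -3, -26, -26, 65, -43]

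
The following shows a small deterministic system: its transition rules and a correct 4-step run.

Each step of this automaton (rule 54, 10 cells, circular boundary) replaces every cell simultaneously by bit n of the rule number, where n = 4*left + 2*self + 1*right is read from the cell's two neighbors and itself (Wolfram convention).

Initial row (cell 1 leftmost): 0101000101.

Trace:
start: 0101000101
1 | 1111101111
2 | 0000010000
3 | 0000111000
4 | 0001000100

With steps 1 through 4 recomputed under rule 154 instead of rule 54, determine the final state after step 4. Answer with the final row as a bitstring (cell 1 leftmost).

0100000001

(re-executing steps 1..4 under rule 154; state before step 1: 0101000101)
1 | 0000101000
2 | 0001000100
3 | 0010101010
4 | 0100000001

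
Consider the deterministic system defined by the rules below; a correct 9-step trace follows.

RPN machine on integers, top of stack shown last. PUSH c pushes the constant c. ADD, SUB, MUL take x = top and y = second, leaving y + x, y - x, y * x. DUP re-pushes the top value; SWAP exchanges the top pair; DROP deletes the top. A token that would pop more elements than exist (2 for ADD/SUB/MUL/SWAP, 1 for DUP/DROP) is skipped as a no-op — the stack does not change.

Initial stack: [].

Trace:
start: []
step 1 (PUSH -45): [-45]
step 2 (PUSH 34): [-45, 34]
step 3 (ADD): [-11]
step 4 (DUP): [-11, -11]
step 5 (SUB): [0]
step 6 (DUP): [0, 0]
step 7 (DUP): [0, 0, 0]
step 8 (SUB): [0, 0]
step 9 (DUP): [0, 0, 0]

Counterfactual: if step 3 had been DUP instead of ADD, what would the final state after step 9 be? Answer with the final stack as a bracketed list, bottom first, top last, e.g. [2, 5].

[-45, 34, 0, 0, 0]

(re-executing from step 3 with the substitution; state before step 3: [-45, 34])
step 3 (DUP): [-45, 34, 34]
step 4 (DUP): [-45, 34, 34, 34]
step 5 (SUB): [-45, 34, 0]
step 6 (DUP): [-45, 34, 0, 0]
step 7 (DUP): [-45, 34, 0, 0, 0]
step 8 (SUB): [-45, 34, 0, 0]
step 9 (DUP): [-45, 34, 0, 0, 0]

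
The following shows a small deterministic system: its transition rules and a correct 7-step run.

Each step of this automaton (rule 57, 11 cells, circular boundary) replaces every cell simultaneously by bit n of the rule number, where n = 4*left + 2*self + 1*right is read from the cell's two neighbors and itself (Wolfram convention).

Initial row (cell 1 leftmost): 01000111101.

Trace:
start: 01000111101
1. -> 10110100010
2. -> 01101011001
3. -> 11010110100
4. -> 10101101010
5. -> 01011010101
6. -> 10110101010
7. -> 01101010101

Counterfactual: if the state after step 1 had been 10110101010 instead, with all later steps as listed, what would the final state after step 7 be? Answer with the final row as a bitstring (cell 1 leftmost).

state after step 1 := 10110101010
2. -> 01101010101
3. -> 11010101010
4. -> 10101010101
5. -> 01010101011
6. -> 10101010110
7. -> 01010101101

01010101101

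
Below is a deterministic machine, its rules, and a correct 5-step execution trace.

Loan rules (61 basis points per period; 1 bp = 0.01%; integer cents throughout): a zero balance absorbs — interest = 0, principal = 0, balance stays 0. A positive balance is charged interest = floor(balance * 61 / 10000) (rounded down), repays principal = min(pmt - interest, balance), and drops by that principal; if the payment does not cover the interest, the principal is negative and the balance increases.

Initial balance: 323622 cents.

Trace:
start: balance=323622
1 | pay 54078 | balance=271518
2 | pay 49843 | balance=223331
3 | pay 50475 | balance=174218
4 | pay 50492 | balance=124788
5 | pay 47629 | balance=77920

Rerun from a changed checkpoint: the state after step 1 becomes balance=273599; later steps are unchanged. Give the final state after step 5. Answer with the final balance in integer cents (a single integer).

state after step 1 := balance=273599
2 | pay 49843 | balance=225424
3 | pay 50475 | balance=176324
4 | pay 50492 | balance=126907
5 | pay 47629 | balance=80052

80052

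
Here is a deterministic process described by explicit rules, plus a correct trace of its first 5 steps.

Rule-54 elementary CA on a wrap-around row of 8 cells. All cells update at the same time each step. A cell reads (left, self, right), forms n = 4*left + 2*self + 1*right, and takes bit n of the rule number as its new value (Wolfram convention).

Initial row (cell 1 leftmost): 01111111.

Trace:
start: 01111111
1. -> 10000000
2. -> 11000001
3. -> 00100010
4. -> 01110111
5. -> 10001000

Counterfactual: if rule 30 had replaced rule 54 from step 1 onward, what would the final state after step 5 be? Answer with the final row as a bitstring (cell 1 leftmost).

01000010

(re-executing steps 1..5 under rule 30; state before step 1: 01111111)
1. -> 01000000
2. -> 11100000
3. -> 10010001
4. -> 01111011
5. -> 01000010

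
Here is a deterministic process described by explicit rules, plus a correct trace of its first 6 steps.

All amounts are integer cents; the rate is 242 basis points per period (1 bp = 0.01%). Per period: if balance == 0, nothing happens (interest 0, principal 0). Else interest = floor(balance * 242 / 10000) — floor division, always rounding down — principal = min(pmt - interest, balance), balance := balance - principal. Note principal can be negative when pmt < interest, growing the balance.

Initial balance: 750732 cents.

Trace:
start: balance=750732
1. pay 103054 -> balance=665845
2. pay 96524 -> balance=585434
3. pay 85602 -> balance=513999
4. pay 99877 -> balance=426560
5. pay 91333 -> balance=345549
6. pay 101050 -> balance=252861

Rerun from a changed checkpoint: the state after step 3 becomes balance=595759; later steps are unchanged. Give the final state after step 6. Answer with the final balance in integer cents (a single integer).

340702

state after step 3 := balance=595759
4. pay 99877 -> balance=510299
5. pay 91333 -> balance=431315
6. pay 101050 -> balance=340702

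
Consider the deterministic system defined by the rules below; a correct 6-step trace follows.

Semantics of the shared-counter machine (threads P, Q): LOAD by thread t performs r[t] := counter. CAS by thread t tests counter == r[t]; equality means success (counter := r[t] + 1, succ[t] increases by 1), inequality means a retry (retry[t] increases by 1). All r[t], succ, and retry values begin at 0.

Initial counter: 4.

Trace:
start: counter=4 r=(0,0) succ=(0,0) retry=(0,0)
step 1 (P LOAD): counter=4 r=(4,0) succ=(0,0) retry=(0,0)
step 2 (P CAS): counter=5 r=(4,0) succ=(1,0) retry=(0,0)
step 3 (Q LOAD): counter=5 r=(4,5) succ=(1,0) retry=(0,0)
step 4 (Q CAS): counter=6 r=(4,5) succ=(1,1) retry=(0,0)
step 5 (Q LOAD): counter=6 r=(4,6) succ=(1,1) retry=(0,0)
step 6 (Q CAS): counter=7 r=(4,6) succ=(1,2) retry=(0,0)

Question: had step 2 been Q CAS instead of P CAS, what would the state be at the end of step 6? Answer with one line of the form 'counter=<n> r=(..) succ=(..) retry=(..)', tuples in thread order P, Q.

counter=6 r=(4,5) succ=(0,2) retry=(0,1)

(re-executing from step 2 with the substitution; state before step 2: counter=4 r=(4,0) succ=(0,0) retry=(0,0))
step 2 (Q CAS): counter=4 r=(4,0) succ=(0,0) retry=(0,1)
step 3 (Q LOAD): counter=4 r=(4,4) succ=(0,0) retry=(0,1)
step 4 (Q CAS): counter=5 r=(4,4) succ=(0,1) retry=(0,1)
step 5 (Q LOAD): counter=5 r=(4,5) succ=(0,1) retry=(0,1)
step 6 (Q CAS): counter=6 r=(4,5) succ=(0,2) retry=(0,1)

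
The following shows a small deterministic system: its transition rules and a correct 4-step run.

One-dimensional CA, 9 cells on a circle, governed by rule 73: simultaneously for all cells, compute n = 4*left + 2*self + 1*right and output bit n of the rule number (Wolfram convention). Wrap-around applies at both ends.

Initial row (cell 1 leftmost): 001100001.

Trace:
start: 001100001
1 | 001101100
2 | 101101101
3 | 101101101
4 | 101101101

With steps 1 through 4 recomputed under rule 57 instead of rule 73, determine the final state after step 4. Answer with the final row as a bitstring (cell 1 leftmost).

(re-executing steps 1..4 under rule 57; state before step 1: 001100001)
1 | 101011100
2 | 010110010
3 | 001101001
4 | 101010100

101010100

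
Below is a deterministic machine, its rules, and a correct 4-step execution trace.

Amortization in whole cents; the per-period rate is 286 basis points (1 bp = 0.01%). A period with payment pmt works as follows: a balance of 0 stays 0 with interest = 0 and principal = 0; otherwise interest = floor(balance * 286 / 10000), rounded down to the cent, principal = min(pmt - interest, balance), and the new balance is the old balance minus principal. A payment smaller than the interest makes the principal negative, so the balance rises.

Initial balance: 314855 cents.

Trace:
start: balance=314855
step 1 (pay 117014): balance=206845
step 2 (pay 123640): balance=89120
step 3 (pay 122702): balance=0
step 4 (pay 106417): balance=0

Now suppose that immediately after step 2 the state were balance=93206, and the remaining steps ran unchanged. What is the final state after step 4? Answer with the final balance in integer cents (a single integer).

state after step 2 := balance=93206
step 3 (pay 122702): balance=0
step 4 (pay 106417): balance=0

0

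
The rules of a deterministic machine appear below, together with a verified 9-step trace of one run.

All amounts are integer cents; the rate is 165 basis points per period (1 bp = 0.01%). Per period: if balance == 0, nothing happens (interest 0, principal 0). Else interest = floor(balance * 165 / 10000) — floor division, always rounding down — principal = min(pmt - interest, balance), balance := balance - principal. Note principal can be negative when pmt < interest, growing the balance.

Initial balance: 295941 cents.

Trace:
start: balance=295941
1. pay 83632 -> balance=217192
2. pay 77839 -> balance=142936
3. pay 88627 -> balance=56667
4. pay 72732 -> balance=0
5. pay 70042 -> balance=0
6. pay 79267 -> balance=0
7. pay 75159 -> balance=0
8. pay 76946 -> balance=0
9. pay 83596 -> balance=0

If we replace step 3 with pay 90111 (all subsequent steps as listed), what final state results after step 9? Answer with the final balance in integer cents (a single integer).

0

(re-executing from step 3 with the substitution; state before step 3: balance=142936)
3. pay 90111 -> balance=55183
4. pay 72732 -> balance=0
5. pay 70042 -> balance=0
6. pay 79267 -> balance=0
7. pay 75159 -> balance=0
8. pay 76946 -> balance=0
9. pay 83596 -> balance=0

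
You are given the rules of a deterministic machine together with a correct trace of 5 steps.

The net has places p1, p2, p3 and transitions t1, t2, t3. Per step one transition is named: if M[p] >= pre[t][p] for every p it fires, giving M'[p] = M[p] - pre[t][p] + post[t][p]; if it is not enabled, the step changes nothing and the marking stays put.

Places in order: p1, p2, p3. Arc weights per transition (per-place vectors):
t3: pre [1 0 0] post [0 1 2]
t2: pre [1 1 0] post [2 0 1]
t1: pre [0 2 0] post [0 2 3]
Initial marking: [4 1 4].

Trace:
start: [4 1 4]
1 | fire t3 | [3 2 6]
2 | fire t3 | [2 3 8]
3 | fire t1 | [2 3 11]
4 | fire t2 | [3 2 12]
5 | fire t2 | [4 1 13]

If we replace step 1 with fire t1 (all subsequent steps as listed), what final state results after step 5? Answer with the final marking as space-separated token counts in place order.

(re-executing from step 1 with the substitution; state before step 1: [4 1 4])
1 | fire t1 | [4 1 4]
2 | fire t3 | [3 2 6]
3 | fire t1 | [3 2 9]
4 | fire t2 | [4 1 10]
5 | fire t2 | [5 0 11]

5 0 11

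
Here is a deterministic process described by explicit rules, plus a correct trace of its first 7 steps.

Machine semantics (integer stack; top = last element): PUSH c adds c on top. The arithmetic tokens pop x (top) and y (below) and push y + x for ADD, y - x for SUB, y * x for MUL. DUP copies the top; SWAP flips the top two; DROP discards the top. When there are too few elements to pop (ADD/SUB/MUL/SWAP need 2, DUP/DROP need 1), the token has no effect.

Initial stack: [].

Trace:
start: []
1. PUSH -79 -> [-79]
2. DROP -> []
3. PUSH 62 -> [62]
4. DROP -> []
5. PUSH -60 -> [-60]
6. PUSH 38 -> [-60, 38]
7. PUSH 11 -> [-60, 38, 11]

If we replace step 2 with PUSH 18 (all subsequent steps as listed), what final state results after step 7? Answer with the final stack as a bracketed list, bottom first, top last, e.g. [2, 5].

[-79, 18, -60, 38, 11]

(re-executing from step 2 with the substitution; state before step 2: [-79])
2. PUSH 18 -> [-79, 18]
3. PUSH 62 -> [-79, 18, 62]
4. DROP -> [-79, 18]
5. PUSH -60 -> [-79, 18, -60]
6. PUSH 38 -> [-79, 18, -60, 38]
7. PUSH 11 -> [-79, 18, -60, 38, 11]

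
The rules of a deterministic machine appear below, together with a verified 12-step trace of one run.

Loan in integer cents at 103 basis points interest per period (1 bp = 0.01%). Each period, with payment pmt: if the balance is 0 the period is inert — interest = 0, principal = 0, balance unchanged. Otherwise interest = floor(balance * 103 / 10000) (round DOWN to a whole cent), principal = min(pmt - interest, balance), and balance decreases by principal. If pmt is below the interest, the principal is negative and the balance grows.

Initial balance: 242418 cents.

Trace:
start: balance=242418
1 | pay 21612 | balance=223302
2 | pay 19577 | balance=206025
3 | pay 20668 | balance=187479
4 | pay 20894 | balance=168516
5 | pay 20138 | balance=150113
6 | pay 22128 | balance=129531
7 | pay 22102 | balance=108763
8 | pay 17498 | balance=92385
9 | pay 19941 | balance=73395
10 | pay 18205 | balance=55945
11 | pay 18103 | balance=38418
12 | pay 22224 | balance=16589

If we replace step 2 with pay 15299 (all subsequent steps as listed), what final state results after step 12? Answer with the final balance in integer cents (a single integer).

(re-executing from step 2 with the substitution; state before step 2: balance=223302)
2 | pay 15299 | balance=210303
3 | pay 20668 | balance=191801
4 | pay 20894 | balance=172882
5 | pay 20138 | balance=154524
6 | pay 22128 | balance=133987
7 | pay 22102 | balance=113265
8 | pay 17498 | balance=96933
9 | pay 19941 | balance=77990
10 | pay 18205 | balance=60588
11 | pay 18103 | balance=43109
12 | pay 22224 | balance=21329

21329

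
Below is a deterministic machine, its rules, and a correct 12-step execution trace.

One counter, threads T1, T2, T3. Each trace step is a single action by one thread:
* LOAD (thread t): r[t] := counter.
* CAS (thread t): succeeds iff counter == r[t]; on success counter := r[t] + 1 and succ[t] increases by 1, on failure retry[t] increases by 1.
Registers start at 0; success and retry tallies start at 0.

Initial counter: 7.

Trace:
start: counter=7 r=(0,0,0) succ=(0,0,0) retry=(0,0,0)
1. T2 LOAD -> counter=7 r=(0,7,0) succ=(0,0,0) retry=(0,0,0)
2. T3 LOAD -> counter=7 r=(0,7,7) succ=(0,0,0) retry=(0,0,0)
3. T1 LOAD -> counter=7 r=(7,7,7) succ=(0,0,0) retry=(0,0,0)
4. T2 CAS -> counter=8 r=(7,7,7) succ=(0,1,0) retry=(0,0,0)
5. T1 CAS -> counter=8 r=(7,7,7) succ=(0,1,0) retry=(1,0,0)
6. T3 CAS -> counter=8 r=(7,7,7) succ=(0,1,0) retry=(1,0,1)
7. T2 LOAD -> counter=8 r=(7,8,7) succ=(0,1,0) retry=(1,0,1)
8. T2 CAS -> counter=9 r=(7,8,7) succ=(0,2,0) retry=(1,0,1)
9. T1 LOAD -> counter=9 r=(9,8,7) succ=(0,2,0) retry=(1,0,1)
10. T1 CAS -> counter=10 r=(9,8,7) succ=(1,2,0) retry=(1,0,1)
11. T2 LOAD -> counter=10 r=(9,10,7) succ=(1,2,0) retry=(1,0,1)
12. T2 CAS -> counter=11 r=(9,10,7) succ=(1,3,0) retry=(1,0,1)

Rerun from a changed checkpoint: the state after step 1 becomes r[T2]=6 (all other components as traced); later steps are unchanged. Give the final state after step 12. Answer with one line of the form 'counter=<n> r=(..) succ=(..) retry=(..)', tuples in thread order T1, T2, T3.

counter=11 r=(9,10,7) succ=(2,2,0) retry=(0,1,1)

state after step 1 := counter=7 r=(0,6,0) succ=(0,0,0) retry=(0,0,0)
2. T3 LOAD -> counter=7 r=(0,6,7) succ=(0,0,0) retry=(0,0,0)
3. T1 LOAD -> counter=7 r=(7,6,7) succ=(0,0,0) retry=(0,0,0)
4. T2 CAS -> counter=7 r=(7,6,7) succ=(0,0,0) retry=(0,1,0)
5. T1 CAS -> counter=8 r=(7,6,7) succ=(1,0,0) retry=(0,1,0)
6. T3 CAS -> counter=8 r=(7,6,7) succ=(1,0,0) retry=(0,1,1)
7. T2 LOAD -> counter=8 r=(7,8,7) succ=(1,0,0) retry=(0,1,1)
8. T2 CAS -> counter=9 r=(7,8,7) succ=(1,1,0) retry=(0,1,1)
9. T1 LOAD -> counter=9 r=(9,8,7) succ=(1,1,0) retry=(0,1,1)
10. T1 CAS -> counter=10 r=(9,8,7) succ=(2,1,0) retry=(0,1,1)
11. T2 LOAD -> counter=10 r=(9,10,7) succ=(2,1,0) retry=(0,1,1)
12. T2 CAS -> counter=11 r=(9,10,7) succ=(2,2,0) retry=(0,1,1)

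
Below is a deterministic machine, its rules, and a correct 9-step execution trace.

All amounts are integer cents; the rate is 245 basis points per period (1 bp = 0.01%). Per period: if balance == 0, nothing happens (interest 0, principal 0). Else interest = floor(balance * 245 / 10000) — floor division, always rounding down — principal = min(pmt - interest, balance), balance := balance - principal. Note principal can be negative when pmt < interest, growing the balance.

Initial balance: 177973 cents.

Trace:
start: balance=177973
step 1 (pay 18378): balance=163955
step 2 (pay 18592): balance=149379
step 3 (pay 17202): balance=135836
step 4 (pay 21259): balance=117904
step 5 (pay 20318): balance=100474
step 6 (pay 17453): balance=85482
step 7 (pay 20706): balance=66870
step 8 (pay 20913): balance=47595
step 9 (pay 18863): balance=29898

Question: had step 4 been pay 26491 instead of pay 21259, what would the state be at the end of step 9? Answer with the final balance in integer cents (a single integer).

23992

(re-executing from step 4 with the substitution; state before step 4: balance=135836)
step 4 (pay 26491): balance=112672
step 5 (pay 20318): balance=95114
step 6 (pay 17453): balance=79991
step 7 (pay 20706): balance=61244
step 8 (pay 20913): balance=41831
step 9 (pay 18863): balance=23992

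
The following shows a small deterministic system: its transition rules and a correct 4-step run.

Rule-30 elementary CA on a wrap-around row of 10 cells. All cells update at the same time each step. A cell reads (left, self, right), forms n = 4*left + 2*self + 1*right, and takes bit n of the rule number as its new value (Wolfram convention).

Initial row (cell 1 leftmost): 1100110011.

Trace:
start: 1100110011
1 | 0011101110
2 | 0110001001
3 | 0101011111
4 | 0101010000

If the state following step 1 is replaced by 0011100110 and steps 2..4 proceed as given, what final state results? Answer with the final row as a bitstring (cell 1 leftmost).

state after step 1 := 0011100110
2 | 0110011101
3 | 0101110001
4 | 0101001011

0101001011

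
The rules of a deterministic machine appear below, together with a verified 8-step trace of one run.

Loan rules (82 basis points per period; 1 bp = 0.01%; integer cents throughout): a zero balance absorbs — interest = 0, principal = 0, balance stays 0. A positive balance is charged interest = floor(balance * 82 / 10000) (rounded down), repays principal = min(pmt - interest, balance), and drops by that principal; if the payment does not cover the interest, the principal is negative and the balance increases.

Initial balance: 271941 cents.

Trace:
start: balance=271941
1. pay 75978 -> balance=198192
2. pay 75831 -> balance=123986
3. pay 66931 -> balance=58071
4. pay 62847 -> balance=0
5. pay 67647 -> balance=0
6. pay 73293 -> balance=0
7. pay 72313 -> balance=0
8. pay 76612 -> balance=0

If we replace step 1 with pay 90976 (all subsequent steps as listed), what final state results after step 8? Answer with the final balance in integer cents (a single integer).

0

(re-executing from step 1 with the substitution; state before step 1: balance=271941)
1. pay 90976 -> balance=183194
2. pay 75831 -> balance=108865
3. pay 66931 -> balance=42826
4. pay 62847 -> balance=0
5. pay 67647 -> balance=0
6. pay 73293 -> balance=0
7. pay 72313 -> balance=0
8. pay 76612 -> balance=0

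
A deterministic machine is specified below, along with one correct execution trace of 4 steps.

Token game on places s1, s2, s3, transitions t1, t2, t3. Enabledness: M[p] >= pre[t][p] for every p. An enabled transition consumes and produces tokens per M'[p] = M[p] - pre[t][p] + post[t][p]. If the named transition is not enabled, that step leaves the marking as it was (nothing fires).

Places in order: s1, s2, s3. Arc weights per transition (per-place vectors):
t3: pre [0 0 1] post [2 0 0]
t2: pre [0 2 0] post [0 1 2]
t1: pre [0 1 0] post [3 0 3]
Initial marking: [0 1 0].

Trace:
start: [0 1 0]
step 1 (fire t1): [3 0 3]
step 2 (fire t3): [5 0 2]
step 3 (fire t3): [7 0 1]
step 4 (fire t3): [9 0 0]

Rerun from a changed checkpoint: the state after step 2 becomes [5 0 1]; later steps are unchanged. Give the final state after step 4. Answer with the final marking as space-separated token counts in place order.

7 0 0

state after step 2 := [5 0 1]
step 3 (fire t3): [7 0 0]
step 4 (fire t3): [7 0 0]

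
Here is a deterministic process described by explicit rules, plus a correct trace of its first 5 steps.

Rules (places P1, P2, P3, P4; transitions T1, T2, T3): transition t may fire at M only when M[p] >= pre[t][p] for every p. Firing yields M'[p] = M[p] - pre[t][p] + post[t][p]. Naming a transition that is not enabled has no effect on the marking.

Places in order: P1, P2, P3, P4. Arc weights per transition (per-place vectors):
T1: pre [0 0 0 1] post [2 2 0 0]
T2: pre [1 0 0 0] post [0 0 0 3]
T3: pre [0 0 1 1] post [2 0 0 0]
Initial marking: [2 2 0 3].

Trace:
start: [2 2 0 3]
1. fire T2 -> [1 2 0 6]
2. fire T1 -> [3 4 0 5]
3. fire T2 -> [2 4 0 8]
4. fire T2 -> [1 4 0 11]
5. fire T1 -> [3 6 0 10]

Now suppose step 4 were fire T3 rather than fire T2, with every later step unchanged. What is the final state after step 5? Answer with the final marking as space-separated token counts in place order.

(re-executing from step 4 with the substitution; state before step 4: [2 4 0 8])
4. fire T3 -> [2 4 0 8]
5. fire T1 -> [4 6 0 7]

4 6 0 7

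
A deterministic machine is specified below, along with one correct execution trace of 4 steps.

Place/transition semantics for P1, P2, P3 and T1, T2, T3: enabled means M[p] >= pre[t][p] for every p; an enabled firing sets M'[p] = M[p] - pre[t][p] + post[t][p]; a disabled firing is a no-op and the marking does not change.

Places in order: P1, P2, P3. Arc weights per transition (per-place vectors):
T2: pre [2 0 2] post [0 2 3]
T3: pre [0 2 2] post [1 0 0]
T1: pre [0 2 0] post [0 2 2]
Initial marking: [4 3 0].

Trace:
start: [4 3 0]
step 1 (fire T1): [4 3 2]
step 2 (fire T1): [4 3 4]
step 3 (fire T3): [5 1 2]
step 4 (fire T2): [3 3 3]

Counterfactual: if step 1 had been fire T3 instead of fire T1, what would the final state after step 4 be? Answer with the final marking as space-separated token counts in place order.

5 1 0

(re-executing from step 1 with the substitution; state before step 1: [4 3 0])
step 1 (fire T3): [4 3 0]
step 2 (fire T1): [4 3 2]
step 3 (fire T3): [5 1 0]
step 4 (fire T2): [5 1 0]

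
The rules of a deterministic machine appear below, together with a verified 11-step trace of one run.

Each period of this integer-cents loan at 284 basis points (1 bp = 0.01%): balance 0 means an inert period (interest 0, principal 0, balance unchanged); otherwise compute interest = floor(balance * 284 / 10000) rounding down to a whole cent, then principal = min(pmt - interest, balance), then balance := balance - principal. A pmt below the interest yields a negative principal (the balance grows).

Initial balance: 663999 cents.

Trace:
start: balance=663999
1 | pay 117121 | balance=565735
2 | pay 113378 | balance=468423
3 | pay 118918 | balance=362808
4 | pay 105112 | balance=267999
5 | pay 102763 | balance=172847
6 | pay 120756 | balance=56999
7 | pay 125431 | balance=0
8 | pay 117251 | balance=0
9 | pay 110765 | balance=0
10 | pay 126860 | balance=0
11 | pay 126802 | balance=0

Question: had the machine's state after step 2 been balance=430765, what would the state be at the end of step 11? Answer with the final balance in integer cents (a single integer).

0

state after step 2 := balance=430765
3 | pay 118918 | balance=324080
4 | pay 105112 | balance=228171
5 | pay 102763 | balance=131888
6 | pay 120756 | balance=14877
7 | pay 125431 | balance=0
8 | pay 117251 | balance=0
9 | pay 110765 | balance=0
10 | pay 126860 | balance=0
11 | pay 126802 | balance=0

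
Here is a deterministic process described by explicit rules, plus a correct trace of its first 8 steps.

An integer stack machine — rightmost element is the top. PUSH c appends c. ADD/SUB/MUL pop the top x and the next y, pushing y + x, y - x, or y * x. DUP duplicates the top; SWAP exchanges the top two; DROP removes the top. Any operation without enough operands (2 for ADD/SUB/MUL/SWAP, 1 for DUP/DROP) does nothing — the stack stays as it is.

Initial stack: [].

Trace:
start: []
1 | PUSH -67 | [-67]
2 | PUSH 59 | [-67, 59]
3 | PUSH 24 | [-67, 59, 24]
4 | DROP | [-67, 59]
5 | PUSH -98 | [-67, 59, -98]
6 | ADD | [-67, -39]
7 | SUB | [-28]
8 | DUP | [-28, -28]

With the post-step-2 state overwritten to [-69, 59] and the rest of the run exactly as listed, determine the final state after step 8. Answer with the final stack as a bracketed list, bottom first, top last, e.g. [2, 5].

state after step 2 := [-69, 59]
3 | PUSH 24 | [-69, 59, 24]
4 | DROP | [-69, 59]
5 | PUSH -98 | [-69, 59, -98]
6 | ADD | [-69, -39]
7 | SUB | [-30]
8 | DUP | [-30, -30]

[-30, -30]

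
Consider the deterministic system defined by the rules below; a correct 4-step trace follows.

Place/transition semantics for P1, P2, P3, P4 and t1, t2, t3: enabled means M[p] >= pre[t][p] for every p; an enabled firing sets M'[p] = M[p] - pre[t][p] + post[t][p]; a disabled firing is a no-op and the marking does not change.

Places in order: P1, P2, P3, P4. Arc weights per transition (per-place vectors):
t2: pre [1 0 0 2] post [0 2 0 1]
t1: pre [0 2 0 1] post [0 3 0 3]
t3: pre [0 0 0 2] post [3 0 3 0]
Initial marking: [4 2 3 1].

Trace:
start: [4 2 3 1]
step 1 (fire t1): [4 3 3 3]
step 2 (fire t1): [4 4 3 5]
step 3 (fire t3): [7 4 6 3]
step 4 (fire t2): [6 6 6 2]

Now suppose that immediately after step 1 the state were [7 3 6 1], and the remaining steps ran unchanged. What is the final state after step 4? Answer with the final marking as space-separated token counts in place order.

state after step 1 := [7 3 6 1]
step 2 (fire t1): [7 4 6 3]
step 3 (fire t3): [10 4 9 1]
step 4 (fire t2): [10 4 9 1]

10 4 9 1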